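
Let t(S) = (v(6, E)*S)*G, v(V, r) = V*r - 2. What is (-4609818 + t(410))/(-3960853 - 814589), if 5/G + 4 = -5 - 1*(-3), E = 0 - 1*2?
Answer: 6907552/7163163 ≈ 0.96432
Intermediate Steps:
E = -2 (E = 0 - 2 = -2)
G = -⅚ (G = 5/(-4 + (-5 - 1*(-3))) = 5/(-4 + (-5 + 3)) = 5/(-4 - 2) = 5/(-6) = 5*(-⅙) = -⅚ ≈ -0.83333)
v(V, r) = -2 + V*r
t(S) = 35*S/3 (t(S) = ((-2 + 6*(-2))*S)*(-⅚) = ((-2 - 12)*S)*(-⅚) = -14*S*(-⅚) = 35*S/3)
(-4609818 + t(410))/(-3960853 - 814589) = (-4609818 + (35/3)*410)/(-3960853 - 814589) = (-4609818 + 14350/3)/(-4775442) = -13815104/3*(-1/4775442) = 6907552/7163163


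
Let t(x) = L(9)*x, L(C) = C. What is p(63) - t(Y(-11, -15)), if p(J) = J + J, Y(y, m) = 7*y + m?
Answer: 954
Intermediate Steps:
Y(y, m) = m + 7*y
t(x) = 9*x
p(J) = 2*J
p(63) - t(Y(-11, -15)) = 2*63 - 9*(-15 + 7*(-11)) = 126 - 9*(-15 - 77) = 126 - 9*(-92) = 126 - 1*(-828) = 126 + 828 = 954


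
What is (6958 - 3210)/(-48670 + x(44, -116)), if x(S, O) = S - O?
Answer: -1874/24255 ≈ -0.077262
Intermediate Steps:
(6958 - 3210)/(-48670 + x(44, -116)) = (6958 - 3210)/(-48670 + (44 - 1*(-116))) = 3748/(-48670 + (44 + 116)) = 3748/(-48670 + 160) = 3748/(-48510) = 3748*(-1/48510) = -1874/24255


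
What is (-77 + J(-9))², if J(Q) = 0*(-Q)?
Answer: 5929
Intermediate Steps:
J(Q) = 0
(-77 + J(-9))² = (-77 + 0)² = (-77)² = 5929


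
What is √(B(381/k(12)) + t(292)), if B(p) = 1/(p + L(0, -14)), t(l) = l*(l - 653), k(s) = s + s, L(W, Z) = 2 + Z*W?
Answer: 2*I*√538892211/143 ≈ 324.67*I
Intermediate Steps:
L(W, Z) = 2 + W*Z
k(s) = 2*s
t(l) = l*(-653 + l)
B(p) = 1/(2 + p) (B(p) = 1/(p + (2 + 0*(-14))) = 1/(p + (2 + 0)) = 1/(p + 2) = 1/(2 + p))
√(B(381/k(12)) + t(292)) = √(1/(2 + 381/((2*12))) + 292*(-653 + 292)) = √(1/(2 + 381/24) + 292*(-361)) = √(1/(2 + 381*(1/24)) - 105412) = √(1/(2 + 127/8) - 105412) = √(1/(143/8) - 105412) = √(8/143 - 105412) = √(-15073908/143) = 2*I*√538892211/143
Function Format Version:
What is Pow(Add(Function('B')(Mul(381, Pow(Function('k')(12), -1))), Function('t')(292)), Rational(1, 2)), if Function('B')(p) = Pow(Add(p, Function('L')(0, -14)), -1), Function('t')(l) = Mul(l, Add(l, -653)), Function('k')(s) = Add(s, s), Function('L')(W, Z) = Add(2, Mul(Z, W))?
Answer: Mul(Rational(2, 143), I, Pow(538892211, Rational(1, 2))) ≈ Mul(324.67, I)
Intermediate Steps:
Function('L')(W, Z) = Add(2, Mul(W, Z))
Function('k')(s) = Mul(2, s)
Function('t')(l) = Mul(l, Add(-653, l))
Function('B')(p) = Pow(Add(2, p), -1) (Function('B')(p) = Pow(Add(p, Add(2, Mul(0, -14))), -1) = Pow(Add(p, Add(2, 0)), -1) = Pow(Add(p, 2), -1) = Pow(Add(2, p), -1))
Pow(Add(Function('B')(Mul(381, Pow(Function('k')(12), -1))), Function('t')(292)), Rational(1, 2)) = Pow(Add(Pow(Add(2, Mul(381, Pow(Mul(2, 12), -1))), -1), Mul(292, Add(-653, 292))), Rational(1, 2)) = Pow(Add(Pow(Add(2, Mul(381, Pow(24, -1))), -1), Mul(292, -361)), Rational(1, 2)) = Pow(Add(Pow(Add(2, Mul(381, Rational(1, 24))), -1), -105412), Rational(1, 2)) = Pow(Add(Pow(Add(2, Rational(127, 8)), -1), -105412), Rational(1, 2)) = Pow(Add(Pow(Rational(143, 8), -1), -105412), Rational(1, 2)) = Pow(Add(Rational(8, 143), -105412), Rational(1, 2)) = Pow(Rational(-15073908, 143), Rational(1, 2)) = Mul(Rational(2, 143), I, Pow(538892211, Rational(1, 2)))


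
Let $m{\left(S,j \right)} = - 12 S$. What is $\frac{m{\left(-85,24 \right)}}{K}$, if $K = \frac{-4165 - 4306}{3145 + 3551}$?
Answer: $- \frac{6829920}{8471} \approx -806.27$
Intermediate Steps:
$K = - \frac{8471}{6696} \approx -1.2651$
$\frac{m{\left(-85,24 \right)}}{K} = \frac{\left(-12\right) \left(-85\right)}{- \frac{8471}{6696}} = 1020 \left(- \frac{6696}{8471}\right) = - \frac{6829920}{8471}$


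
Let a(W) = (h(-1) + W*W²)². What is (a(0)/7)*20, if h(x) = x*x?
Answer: 20/7 ≈ 2.8571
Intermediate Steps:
h(x) = x²
a(W) = (1 + W³)² (a(W) = ((-1)² + W*W²)² = (1 + W³)²)
(a(0)/7)*20 = ((1 + 0³)²/7)*20 = ((1 + 0)²*(⅐))*20 = (1²*(⅐))*20 = (1*(⅐))*20 = (⅐)*20 = 20/7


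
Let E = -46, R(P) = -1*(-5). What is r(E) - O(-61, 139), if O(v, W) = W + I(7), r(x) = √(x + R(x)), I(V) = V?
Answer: -146 + I*√41 ≈ -146.0 + 6.4031*I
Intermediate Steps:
R(P) = 5
r(x) = √(5 + x) (r(x) = √(x + 5) = √(5 + x))
O(v, W) = 7 + W (O(v, W) = W + 7 = 7 + W)
r(E) - O(-61, 139) = √(5 - 46) - (7 + 139) = √(-41) - 1*146 = I*√41 - 146 = -146 + I*√41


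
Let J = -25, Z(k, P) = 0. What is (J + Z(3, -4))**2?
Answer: 625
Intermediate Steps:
(J + Z(3, -4))**2 = (-25 + 0)**2 = (-25)**2 = 625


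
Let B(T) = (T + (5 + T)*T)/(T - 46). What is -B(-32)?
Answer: 32/3 ≈ 10.667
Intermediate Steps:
B(T) = (T + T*(5 + T))/(-46 + T)
-B(-32) = -(-32)*(6 - 32)/(-46 - 32) = -(-32)*(-26)/(-78) = -(-32)*(-1)*(-26)/78 = -1*(-32/3) = 32/3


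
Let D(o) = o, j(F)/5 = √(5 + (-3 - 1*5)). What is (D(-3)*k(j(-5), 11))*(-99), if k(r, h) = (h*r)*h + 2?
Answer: 594 + 179685*I*√3 ≈ 594.0 + 3.1122e+5*I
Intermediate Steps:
j(F) = 5*I*√3 (j(F) = 5*√(5 + (-3 - 1*5)) = 5*√(5 + (-3 - 5)) = 5*√(5 - 8) = 5*√(-3) = 5*(I*√3) = 5*I*√3)
k(r, h) = 2 + r*h² (k(r, h) = r*h² + 2 = 2 + r*h²)
(D(-3)*k(j(-5), 11))*(-99) = -3*(2 + (5*I*√3)*11²)*(-99) = -3*(2 + (5*I*√3)*121)*(-99) = -3*(2 + 605*I*√3)*(-99) = (-6 - 1815*I*√3)*(-99) = 594 + 179685*I*√3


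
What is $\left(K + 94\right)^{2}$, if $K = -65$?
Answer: $841$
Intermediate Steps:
$\left(K + 94\right)^{2} = \left(-65 + 94\right)^{2} = 29^{2} = 841$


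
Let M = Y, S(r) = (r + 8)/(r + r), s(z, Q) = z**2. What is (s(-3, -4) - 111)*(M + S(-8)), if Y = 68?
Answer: -6936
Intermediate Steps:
S(r) = (8 + r)/(2*r) (S(r) = (8 + r)/((2*r)) = (8 + r)*(1/(2*r)) = (8 + r)/(2*r))
M = 68
(s(-3, -4) - 111)*(M + S(-8)) = ((-3)**2 - 111)*(68 + (1/2)*(8 - 8)/(-8)) = (9 - 111)*(68 + (1/2)*(-1/8)*0) = -102*(68 + 0) = -102*68 = -6936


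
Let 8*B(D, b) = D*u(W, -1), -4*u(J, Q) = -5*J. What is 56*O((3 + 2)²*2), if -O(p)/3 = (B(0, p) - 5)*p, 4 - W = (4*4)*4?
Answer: 42000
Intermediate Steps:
W = -60 (W = 4 - 4*4*4 = 4 - 16*4 = 4 - 1*64 = 4 - 64 = -60)
u(J, Q) = 5*J/4 (u(J, Q) = -(-5)*J/4 = 5*J/4)
B(D, b) = -75*D/8 (B(D, b) = (D*((5/4)*(-60)))/8 = (D*(-75))/8 = (-75*D)/8 = -75*D/8)
O(p) = 15*p (O(p) = -3*(-75/8*0 - 5)*p = -3*(0 - 5)*p = -(-15)*p = 15*p)
56*O((3 + 2)²*2) = 56*(15*((3 + 2)²*2)) = 56*(15*(5²*2)) = 56*(15*(25*2)) = 56*(15*50) = 56*750 = 42000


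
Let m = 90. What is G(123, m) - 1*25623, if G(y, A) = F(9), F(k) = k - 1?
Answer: -25615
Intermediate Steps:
F(k) = -1 + k
G(y, A) = 8 (G(y, A) = -1 + 9 = 8)
G(123, m) - 1*25623 = 8 - 1*25623 = 8 - 25623 = -25615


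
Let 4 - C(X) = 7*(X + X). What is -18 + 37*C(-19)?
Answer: 9972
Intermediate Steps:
C(X) = 4 - 14*X (C(X) = 4 - 7*(X + X) = 4 - 7*2*X = 4 - 14*X)
-18 + 37*C(-19) = -18 + 37*(4 - 14*(-19)) = -18 + 37*(4 + 266) = -18 + 37*270 = -18 + 9990 = 9972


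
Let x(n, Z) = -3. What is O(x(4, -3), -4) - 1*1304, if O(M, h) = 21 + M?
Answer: -1286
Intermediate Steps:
O(x(4, -3), -4) - 1*1304 = (21 - 3) - 1*1304 = 18 - 1304 = -1286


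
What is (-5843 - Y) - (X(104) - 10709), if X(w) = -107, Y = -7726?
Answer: 12699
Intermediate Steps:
(-5843 - Y) - (X(104) - 10709) = (-5843 - 1*(-7726)) - (-107 - 10709) = (-5843 + 7726) - 1*(-10816) = 1883 + 10816 = 12699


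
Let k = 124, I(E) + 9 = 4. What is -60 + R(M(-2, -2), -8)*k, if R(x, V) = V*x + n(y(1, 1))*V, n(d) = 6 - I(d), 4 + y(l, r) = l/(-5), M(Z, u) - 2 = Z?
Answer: -10972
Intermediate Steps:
I(E) = -5 (I(E) = -9 + 4 = -5)
M(Z, u) = 2 + Z
y(l, r) = -4 - l/5 (y(l, r) = -4 + l/(-5) = -4 + l*(-1/5) = -4 - l/5)
n(d) = 11 (n(d) = 6 - 1*(-5) = 6 + 5 = 11)
R(x, V) = 11*V + V*x (R(x, V) = V*x + 11*V = 11*V + V*x)
-60 + R(M(-2, -2), -8)*k = -60 - 8*(11 + (2 - 2))*124 = -60 - 8*(11 + 0)*124 = -60 - 8*11*124 = -60 - 88*124 = -60 - 10912 = -10972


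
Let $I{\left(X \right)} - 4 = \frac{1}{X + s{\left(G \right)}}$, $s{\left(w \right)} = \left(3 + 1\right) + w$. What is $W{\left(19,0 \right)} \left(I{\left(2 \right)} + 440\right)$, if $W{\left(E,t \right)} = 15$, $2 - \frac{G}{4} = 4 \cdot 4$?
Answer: $\frac{66597}{10} \approx 6659.7$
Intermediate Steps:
$G = -56$ ($G = 8 - 4 \cdot 4 \cdot 4 = 8 - 64 = -56$)
$s{\left(w \right)} = 4 + w$
$I{\left(X \right)} = 4 + \frac{1}{-52 + X}$ ($I{\left(X \right)} = 4 + \frac{1}{X + \left(4 - 56\right)} = 4 + \frac{1}{X - 52} = 4 + \frac{1}{-52 + X}$)
$W{\left(19,0 \right)} \left(I{\left(2 \right)} + 440\right) = 15 \left(\frac{-207 + 4 \cdot 2}{-52 + 2} + 440\right) = 15 \left(\frac{-207 + 8}{-50} + 440\right) = 15 \left(\left(- \frac{1}{50}\right) \left(-199\right) + 440\right) = 15 \left(\frac{199}{50} + 440\right) = 15 \cdot \frac{22199}{50} = \frac{66597}{10}$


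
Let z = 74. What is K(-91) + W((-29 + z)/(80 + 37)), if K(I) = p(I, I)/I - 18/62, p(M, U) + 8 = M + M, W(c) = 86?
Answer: 247677/2821 ≈ 87.798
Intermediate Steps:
p(M, U) = -8 + 2*M (p(M, U) = -8 + (M + M) = -8 + 2*M)
K(I) = -9/31 + (-8 + 2*I)/I (K(I) = (-8 + 2*I)/I - 18/62 = (-8 + 2*I)/I - 18*1/62 = (-8 + 2*I)/I - 9/31 = -9/31 + (-8 + 2*I)/I)
K(-91) + W((-29 + z)/(80 + 37)) = (53/31 - 8/(-91)) + 86 = (53/31 - 8*(-1/91)) + 86 = (53/31 + 8/91) + 86 = 5071/2821 + 86 = 247677/2821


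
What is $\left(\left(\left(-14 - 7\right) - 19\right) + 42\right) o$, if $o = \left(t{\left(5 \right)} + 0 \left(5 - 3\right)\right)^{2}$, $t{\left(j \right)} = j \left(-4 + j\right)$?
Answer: $50$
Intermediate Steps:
$o = 25$ ($o = \left(5 \left(-4 + 5\right) + 0 \left(5 - 3\right)\right)^{2} = \left(5 \cdot 1 + 0 \cdot 2\right)^{2} = \left(5 + 0\right)^{2} = 5^{2} = 25$)
$\left(\left(\left(-14 - 7\right) - 19\right) + 42\right) o = \left(\left(\left(-14 - 7\right) - 19\right) + 42\right) 25 = \left(\left(-21 - 19\right) + 42\right) 25 = \left(-40 + 42\right) 25 = 2 \cdot 25 = 50$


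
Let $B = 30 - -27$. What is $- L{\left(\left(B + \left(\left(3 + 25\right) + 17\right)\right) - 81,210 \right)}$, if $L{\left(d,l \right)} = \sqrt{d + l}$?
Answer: $- \sqrt{231} \approx -15.199$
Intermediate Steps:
$B = 57$ ($B = 30 + 27 = 57$)
$- L{\left(\left(B + \left(\left(3 + 25\right) + 17\right)\right) - 81,210 \right)} = - \sqrt{\left(\left(57 + \left(\left(3 + 25\right) + 17\right)\right) - 81\right) + 210} = - \sqrt{\left(\left(57 + \left(28 + 17\right)\right) - 81\right) + 210} = - \sqrt{\left(\left(57 + 45\right) - 81\right) + 210} = - \sqrt{\left(102 - 81\right) + 210} = - \sqrt{21 + 210} = - \sqrt{231}$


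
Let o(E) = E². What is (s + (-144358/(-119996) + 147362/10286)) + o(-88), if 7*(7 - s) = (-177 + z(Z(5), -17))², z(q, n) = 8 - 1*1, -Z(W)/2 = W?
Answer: 7857945742543/2159987998 ≈ 3638.0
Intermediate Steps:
Z(W) = -2*W
z(q, n) = 7 (z(q, n) = 8 - 1 = 7)
s = -28851/7 (s = 7 - (-177 + 7)²/7 = 7 - ⅐*(-170)² = 7 - ⅐*28900 = 7 - 28900/7 = -28851/7 ≈ -4121.6)
(s + (-144358/(-119996) + 147362/10286)) + o(-88) = (-28851/7 + (-144358/(-119996) + 147362/10286)) + (-88)² = (-28851/7 + (-144358*(-1/119996) + 147362*(1/10286))) + 7744 = (-28851/7 + (72179/59998 + 73681/5143)) + 7744 = (-28851/7 + 4791929235/308569714) + 7744 = -8869001313969/2159987998 + 7744 = 7857945742543/2159987998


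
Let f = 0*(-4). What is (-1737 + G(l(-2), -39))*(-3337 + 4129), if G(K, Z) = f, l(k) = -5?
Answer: -1375704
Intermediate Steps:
f = 0
G(K, Z) = 0
(-1737 + G(l(-2), -39))*(-3337 + 4129) = (-1737 + 0)*(-3337 + 4129) = -1737*792 = -1375704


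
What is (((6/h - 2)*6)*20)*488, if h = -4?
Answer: -204960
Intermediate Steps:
(((6/h - 2)*6)*20)*488 = (((6/(-4) - 2)*6)*20)*488 = (((6*(-¼) - 2)*6)*20)*488 = (((-3/2 - 2)*6)*20)*488 = (-7/2*6*20)*488 = -21*20*488 = -420*488 = -204960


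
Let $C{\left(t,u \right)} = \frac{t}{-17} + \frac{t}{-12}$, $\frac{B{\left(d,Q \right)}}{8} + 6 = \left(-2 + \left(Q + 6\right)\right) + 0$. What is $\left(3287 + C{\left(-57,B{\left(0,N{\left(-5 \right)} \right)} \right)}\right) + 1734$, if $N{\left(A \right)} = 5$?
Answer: $\frac{341979}{68} \approx 5029.1$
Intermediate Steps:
$B{\left(d,Q \right)} = -16 + 8 Q$ ($B{\left(d,Q \right)} = -48 + 8 \left(\left(-2 + \left(Q + 6\right)\right) + 0\right) = -48 + 8 \left(\left(-2 + \left(6 + Q\right)\right) + 0\right) = -48 + 8 \left(\left(4 + Q\right) + 0\right) = -48 + 8 \left(4 + Q\right) = -48 + \left(32 + 8 Q\right) = -16 + 8 Q$)
$C{\left(t,u \right)} = - \frac{29 t}{204}$ ($C{\left(t,u \right)} = t \left(- \frac{1}{17}\right) + t \left(- \frac{1}{12}\right) = - \frac{t}{17} - \frac{t}{12} = - \frac{29 t}{204}$)
$\left(3287 + C{\left(-57,B{\left(0,N{\left(-5 \right)} \right)} \right)}\right) + 1734 = \left(3287 - - \frac{551}{68}\right) + 1734 = \left(3287 + \frac{551}{68}\right) + 1734 = \frac{224067}{68} + 1734 = \frac{341979}{68}$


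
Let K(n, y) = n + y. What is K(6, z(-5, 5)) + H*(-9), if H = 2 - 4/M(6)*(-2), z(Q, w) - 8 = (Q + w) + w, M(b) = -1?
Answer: 73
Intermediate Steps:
z(Q, w) = 8 + Q + 2*w (z(Q, w) = 8 + ((Q + w) + w) = 8 + (Q + 2*w) = 8 + Q + 2*w)
H = -6 (H = 2 - 4/(-1)*(-2) = 2 - 4*(-1)*(-2) = 2 + 4*(-2) = 2 - 8 = -6)
K(6, z(-5, 5)) + H*(-9) = (6 + (8 - 5 + 2*5)) - 6*(-9) = (6 + (8 - 5 + 10)) + 54 = (6 + 13) + 54 = 19 + 54 = 73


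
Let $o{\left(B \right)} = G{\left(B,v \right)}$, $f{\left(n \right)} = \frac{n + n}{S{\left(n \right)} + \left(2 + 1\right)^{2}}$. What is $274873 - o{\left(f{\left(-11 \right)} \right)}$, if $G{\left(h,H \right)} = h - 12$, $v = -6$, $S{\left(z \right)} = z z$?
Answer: $\frac{17867536}{65} \approx 2.7489 \cdot 10^{5}$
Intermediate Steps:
$S{\left(z \right)} = z^{2}$
$f{\left(n \right)} = \frac{2 n}{9 + n^{2}}$ ($f{\left(n \right)} = \frac{n + n}{n^{2} + \left(2 + 1\right)^{2}} = \frac{2 n}{n^{2} + 3^{2}} = \frac{2 n}{n^{2} + 9} = \frac{2 n}{9 + n^{2}}$)
$G{\left(h,H \right)} = -12 + h$ ($G{\left(h,H \right)} = h - 12 = -12 + h$)
$o{\left(B \right)} = -12 + B$
$274873 - o{\left(f{\left(-11 \right)} \right)} = 274873 - \left(-12 + 2 \left(-11\right) \frac{1}{9 + \left(-11\right)^{2}}\right) = 274873 - \left(-12 + 2 \left(-11\right) \frac{1}{9 + 121}\right) = 274873 - \left(-12 + 2 \left(-11\right) \frac{1}{130}\right) = 274873 - \left(-12 - \frac{11}{65}\right) = 274873 - - \frac{791}{65} = 274873 + \frac{791}{65} = \frac{17867536}{65}$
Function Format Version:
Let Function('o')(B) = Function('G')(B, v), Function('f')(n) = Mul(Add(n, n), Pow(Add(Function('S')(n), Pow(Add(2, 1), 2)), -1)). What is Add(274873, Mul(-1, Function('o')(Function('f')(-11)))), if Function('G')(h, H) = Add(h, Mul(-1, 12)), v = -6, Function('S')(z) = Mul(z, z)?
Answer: Rational(17867536, 65) ≈ 2.7489e+5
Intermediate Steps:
Function('S')(z) = Pow(z, 2)
Function('f')(n) = Mul(2, n, Pow(Add(9, Pow(n, 2)), -1)) (Function('f')(n) = Mul(Add(n, n), Pow(Add(Pow(n, 2), Pow(Add(2, 1), 2)), -1)) = Mul(Mul(2, n), Pow(Add(Pow(n, 2), Pow(3, 2)), -1)) = Mul(Mul(2, n), Pow(Add(Pow(n, 2), 9), -1)) = Mul(Mul(2, n), Pow(Add(9, Pow(n, 2)), -1)) = Mul(2, n, Pow(Add(9, Pow(n, 2)), -1)))
Function('G')(h, H) = Add(-12, h) (Function('G')(h, H) = Add(h, -12) = Add(-12, h))
Function('o')(B) = Add(-12, B)
Add(274873, Mul(-1, Function('o')(Function('f')(-11)))) = Add(274873, Mul(-1, Add(-12, Mul(2, -11, Pow(Add(9, Pow(-11, 2)), -1))))) = Add(274873, Mul(-1, Add(-12, Mul(2, -11, Pow(Add(9, 121), -1))))) = Add(274873, Mul(-1, Add(-12, Mul(2, -11, Pow(130, -1))))) = Add(274873, Mul(-1, Add(-12, Mul(2, -11, Rational(1, 130))))) = Add(274873, Mul(-1, Add(-12, Rational(-11, 65)))) = Add(274873, Mul(-1, Rational(-791, 65))) = Add(274873, Rational(791, 65)) = Rational(17867536, 65)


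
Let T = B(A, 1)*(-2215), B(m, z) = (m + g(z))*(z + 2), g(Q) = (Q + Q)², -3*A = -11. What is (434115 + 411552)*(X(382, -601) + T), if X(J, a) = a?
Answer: -43590751182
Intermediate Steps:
A = 11/3 (A = -⅓*(-11) = 11/3 ≈ 3.6667)
g(Q) = 4*Q² (g(Q) = (2*Q)² = 4*Q²)
B(m, z) = (2 + z)*(m + 4*z²) (B(m, z) = (m + 4*z²)*(z + 2) = (m + 4*z²)*(2 + z) = (2 + z)*(m + 4*z²))
T = -50945 (T = (2*(11/3) + 4*1³ + 8*1² + (11/3)*1)*(-2215) = (22/3 + 4*1 + 8*1 + 11/3)*(-2215) = (22/3 + 4 + 8 + 11/3)*(-2215) = 23*(-2215) = -50945)
(434115 + 411552)*(X(382, -601) + T) = (434115 + 411552)*(-601 - 50945) = 845667*(-51546) = -43590751182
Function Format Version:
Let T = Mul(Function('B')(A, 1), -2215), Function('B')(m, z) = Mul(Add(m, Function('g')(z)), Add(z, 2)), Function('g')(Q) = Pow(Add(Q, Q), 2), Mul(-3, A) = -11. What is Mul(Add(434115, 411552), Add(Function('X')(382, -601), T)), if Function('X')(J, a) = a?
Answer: -43590751182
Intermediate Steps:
A = Rational(11, 3) (A = Mul(Rational(-1, 3), -11) = Rational(11, 3) ≈ 3.6667)
Function('g')(Q) = Mul(4, Pow(Q, 2)) (Function('g')(Q) = Pow(Mul(2, Q), 2) = Mul(4, Pow(Q, 2)))
Function('B')(m, z) = Mul(Add(2, z), Add(m, Mul(4, Pow(z, 2)))) (Function('B')(m, z) = Mul(Add(m, Mul(4, Pow(z, 2))), Add(z, 2)) = Mul(Add(m, Mul(4, Pow(z, 2))), Add(2, z)) = Mul(Add(2, z), Add(m, Mul(4, Pow(z, 2)))))
T = -50945 (T = Mul(Add(Mul(2, Rational(11, 3)), Mul(4, Pow(1, 3)), Mul(8, Pow(1, 2)), Mul(Rational(11, 3), 1)), -2215) = Mul(Add(Rational(22, 3), Mul(4, 1), Mul(8, 1), Rational(11, 3)), -2215) = Mul(Add(Rational(22, 3), 4, 8, Rational(11, 3)), -2215) = Mul(23, -2215) = -50945)
Mul(Add(434115, 411552), Add(Function('X')(382, -601), T)) = Mul(Add(434115, 411552), Add(-601, -50945)) = Mul(845667, -51546) = -43590751182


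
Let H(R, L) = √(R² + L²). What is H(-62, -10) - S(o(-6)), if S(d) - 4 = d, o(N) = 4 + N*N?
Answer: -44 + 2*√986 ≈ 18.801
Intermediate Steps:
o(N) = 4 + N²
S(d) = 4 + d
H(R, L) = √(L² + R²)
H(-62, -10) - S(o(-6)) = √((-10)² + (-62)²) - (4 + (4 + (-6)²)) = √(100 + 3844) - (4 + (4 + 36)) = √3944 - (4 + 40) = 2*√986 - 1*44 = 2*√986 - 44 = -44 + 2*√986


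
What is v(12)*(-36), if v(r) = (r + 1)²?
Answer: -6084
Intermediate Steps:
v(r) = (1 + r)²
v(12)*(-36) = (1 + 12)²*(-36) = 13²*(-36) = 169*(-36) = -6084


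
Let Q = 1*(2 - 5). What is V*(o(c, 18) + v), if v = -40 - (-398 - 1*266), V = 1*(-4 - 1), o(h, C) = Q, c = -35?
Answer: -3105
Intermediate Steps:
Q = -3 (Q = 1*(-3) = -3)
o(h, C) = -3
V = -5 (V = 1*(-5) = -5)
v = 624 (v = -40 - (-398 - 266) = -40 - 1*(-664) = -40 + 664 = 624)
V*(o(c, 18) + v) = -5*(-3 + 624) = -5*621 = -3105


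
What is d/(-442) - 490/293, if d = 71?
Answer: -237383/129506 ≈ -1.8330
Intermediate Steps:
d/(-442) - 490/293 = 71/(-442) - 490/293 = 71*(-1/442) - 490*1/293 = -71/442 - 490/293 = -237383/129506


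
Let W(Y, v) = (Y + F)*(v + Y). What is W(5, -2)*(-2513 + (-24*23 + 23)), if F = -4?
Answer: -9126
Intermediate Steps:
W(Y, v) = (-4 + Y)*(Y + v) (W(Y, v) = (Y - 4)*(v + Y) = (-4 + Y)*(Y + v))
W(5, -2)*(-2513 + (-24*23 + 23)) = (5² - 4*5 - 4*(-2) + 5*(-2))*(-2513 + (-24*23 + 23)) = (25 - 20 + 8 - 10)*(-2513 + (-552 + 23)) = 3*(-2513 - 529) = 3*(-3042) = -9126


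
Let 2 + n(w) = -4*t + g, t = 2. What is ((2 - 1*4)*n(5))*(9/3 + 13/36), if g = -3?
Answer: 1573/18 ≈ 87.389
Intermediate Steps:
n(w) = -13 (n(w) = -2 + (-4*2 - 3) = -2 + (-8 - 3) = -2 - 11 = -13)
((2 - 1*4)*n(5))*(9/3 + 13/36) = ((2 - 1*4)*(-13))*(9/3 + 13/36) = ((2 - 4)*(-13))*(9*(⅓) + 13*(1/36)) = (-2*(-13))*(3 + 13/36) = 26*(121/36) = 1573/18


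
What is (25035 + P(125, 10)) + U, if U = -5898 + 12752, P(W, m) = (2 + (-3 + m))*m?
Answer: 31979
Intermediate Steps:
P(W, m) = m*(-1 + m) (P(W, m) = (-1 + m)*m = m*(-1 + m))
U = 6854
(25035 + P(125, 10)) + U = (25035 + 10*(-1 + 10)) + 6854 = (25035 + 10*9) + 6854 = (25035 + 90) + 6854 = 25125 + 6854 = 31979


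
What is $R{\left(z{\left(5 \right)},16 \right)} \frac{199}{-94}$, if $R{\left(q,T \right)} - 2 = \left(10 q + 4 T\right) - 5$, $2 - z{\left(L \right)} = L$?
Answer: $- \frac{6169}{94} \approx -65.628$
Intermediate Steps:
$z{\left(L \right)} = 2 - L$
$R{\left(q,T \right)} = -3 + 4 T + 10 q$ ($R{\left(q,T \right)} = 2 - \left(5 - 10 q - 4 T\right) = 2 + \left(-5 + 4 T + 10 q\right) = -3 + 4 T + 10 q$)
$R{\left(z{\left(5 \right)},16 \right)} \frac{199}{-94} = \left(-3 + 4 \cdot 16 + 10 \left(2 - 5\right)\right) \frac{199}{-94} = \left(-3 + 64 + 10 \left(2 - 5\right)\right) 199 \left(- \frac{1}{94}\right) = \left(-3 + 64 + 10 \left(-3\right)\right) \left(- \frac{199}{94}\right) = \left(-3 + 64 - 30\right) \left(- \frac{199}{94}\right) = 31 \left(- \frac{199}{94}\right) = - \frac{6169}{94}$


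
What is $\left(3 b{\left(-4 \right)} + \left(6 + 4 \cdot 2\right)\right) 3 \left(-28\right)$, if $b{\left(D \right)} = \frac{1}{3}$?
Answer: $-1260$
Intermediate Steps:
$b{\left(D \right)} = \frac{1}{3}$
$\left(3 b{\left(-4 \right)} + \left(6 + 4 \cdot 2\right)\right) 3 \left(-28\right) = \left(3 \cdot \frac{1}{3} + \left(6 + 4 \cdot 2\right)\right) 3 \left(-28\right) = \left(1 + \left(6 + 8\right)\right) 3 \left(-28\right) = \left(1 + 14\right) 3 \left(-28\right) = 15 \cdot 3 \left(-28\right) = 45 \left(-28\right) = -1260$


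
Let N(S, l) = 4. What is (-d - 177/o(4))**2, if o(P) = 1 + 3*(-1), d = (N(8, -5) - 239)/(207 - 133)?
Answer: 11505664/1369 ≈ 8404.4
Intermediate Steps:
d = -235/74 (d = (4 - 239)/(207 - 133) = -235/74 ≈ -3.1757)
o(P) = -2 (o(P) = 1 - 3 = -2)
(-d - 177/o(4))**2 = (-1*(-235/74) - 177/(-2))**2 = (235/74 - 177*(-1/2))**2 = (235/74 + 177/2)**2 = (3392/37)**2 = 11505664/1369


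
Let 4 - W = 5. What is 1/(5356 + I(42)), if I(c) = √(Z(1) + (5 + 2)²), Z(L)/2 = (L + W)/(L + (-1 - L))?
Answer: 1/5363 ≈ 0.00018646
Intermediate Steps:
W = -1 (W = 4 - 1*5 = 4 - 5 = -1)
Z(L) = 2 - 2*L (Z(L) = 2*((L - 1)/(L + (-1 - L))) = 2*((-1 + L)/(-1)) = 2*((-1 + L)*(-1)) = 2*(1 - L) = 2 - 2*L)
I(c) = 7 (I(c) = √((2 - 2*1) + (5 + 2)²) = √((2 - 2) + 7²) = √(0 + 49) = √49 = 7)
1/(5356 + I(42)) = 1/(5356 + 7) = 1/5363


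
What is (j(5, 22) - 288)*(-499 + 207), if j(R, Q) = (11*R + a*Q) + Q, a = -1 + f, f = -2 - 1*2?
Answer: 93732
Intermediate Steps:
f = -4 (f = -2 - 2 = -4)
a = -5 (a = -1 - 4 = -5)
j(R, Q) = -4*Q + 11*R (j(R, Q) = (11*R - 5*Q) + Q = (-5*Q + 11*R) + Q = -4*Q + 11*R)
(j(5, 22) - 288)*(-499 + 207) = ((-4*22 + 11*5) - 288)*(-499 + 207) = ((-88 + 55) - 288)*(-292) = (-33 - 288)*(-292) = -321*(-292) = 93732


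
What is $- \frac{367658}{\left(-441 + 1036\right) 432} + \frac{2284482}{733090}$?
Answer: $\frac{15883842503}{9421672680} \approx 1.6859$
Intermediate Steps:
$- \frac{367658}{\left(-441 + 1036\right) 432} + \frac{2284482}{733090} = - \frac{367658}{595 \cdot 432} + 2284482 \cdot \frac{1}{733090} = - \frac{367658}{257040} + \frac{1142241}{366545} = \left(-367658\right) \frac{1}{257040} + \frac{1142241}{366545} = - \frac{183829}{128520} + \frac{1142241}{366545} = \frac{15883842503}{9421672680}$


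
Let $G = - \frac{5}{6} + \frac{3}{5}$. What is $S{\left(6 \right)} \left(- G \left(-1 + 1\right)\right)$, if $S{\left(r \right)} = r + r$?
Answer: $0$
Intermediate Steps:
$G = - \frac{7}{30}$ ($G = \left(-5\right) \frac{1}{6} + 3 \cdot \frac{1}{5} = - \frac{5}{6} + \frac{3}{5} = - \frac{7}{30} \approx -0.23333$)
$S{\left(r \right)} = 2 r$
$S{\left(6 \right)} \left(- G \left(-1 + 1\right)\right) = 2 \cdot 6 \left(- \frac{\left(-7\right) \left(-1 + 1\right)}{30}\right) = 12 \left(- \frac{\left(-7\right) 0}{30}\right) = 12 \left(\left(-1\right) 0\right) = 12 \cdot 0 = 0$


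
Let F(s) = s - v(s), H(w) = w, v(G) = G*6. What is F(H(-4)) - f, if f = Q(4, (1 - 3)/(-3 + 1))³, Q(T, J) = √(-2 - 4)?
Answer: 20 + 6*I*√6 ≈ 20.0 + 14.697*I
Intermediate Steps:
v(G) = 6*G
F(s) = -5*s (F(s) = s - 6*s = -5*s)
Q(T, J) = I*√6 (Q(T, J) = √(-6) = I*√6)
f = -6*I*√6 (f = (I*√6)³ = -6*I*√6 ≈ -14.697*I)
F(H(-4)) - f = -5*(-4) - (-6)*I*√6 = 20 + 6*I*√6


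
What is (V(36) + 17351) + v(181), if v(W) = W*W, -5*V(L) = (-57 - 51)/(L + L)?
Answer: 501123/10 ≈ 50112.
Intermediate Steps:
V(L) = 54/(5*L) (V(L) = -(-57 - 51)/(5*(L + L)) = -(-108)/(5*(2*L)) = -(-108)*1/(2*L)/5 = -(-54)/(5*L) = 54/(5*L))
v(W) = W²
(V(36) + 17351) + v(181) = ((54/5)/36 + 17351) + 181² = ((54/5)*(1/36) + 17351) + 32761 = (3/10 + 17351) + 32761 = 173513/10 + 32761 = 501123/10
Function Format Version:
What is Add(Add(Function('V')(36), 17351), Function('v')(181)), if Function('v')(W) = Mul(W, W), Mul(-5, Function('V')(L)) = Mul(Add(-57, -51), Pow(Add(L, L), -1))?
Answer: Rational(501123, 10) ≈ 50112.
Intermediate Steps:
Function('V')(L) = Mul(Rational(54, 5), Pow(L, -1)) (Function('V')(L) = Mul(Rational(-1, 5), Mul(Add(-57, -51), Pow(Add(L, L), -1))) = Mul(Rational(-1, 5), Mul(-108, Pow(Mul(2, L), -1))) = Mul(Rational(-1, 5), Mul(-108, Mul(Rational(1, 2), Pow(L, -1)))) = Mul(Rational(-1, 5), Mul(-54, Pow(L, -1))) = Mul(Rational(54, 5), Pow(L, -1)))
Function('v')(W) = Pow(W, 2)
Add(Add(Function('V')(36), 17351), Function('v')(181)) = Add(Add(Mul(Rational(54, 5), Pow(36, -1)), 17351), Pow(181, 2)) = Add(Add(Mul(Rational(54, 5), Rational(1, 36)), 17351), 32761) = Add(Add(Rational(3, 10), 17351), 32761) = Add(Rational(173513, 10), 32761) = Rational(501123, 10)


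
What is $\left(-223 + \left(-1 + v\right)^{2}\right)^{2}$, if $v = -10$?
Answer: $10404$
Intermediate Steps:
$\left(-223 + \left(-1 + v\right)^{2}\right)^{2} = \left(-223 + \left(-1 - 10\right)^{2}\right)^{2} = \left(-223 + \left(-11\right)^{2}\right)^{2} = \left(-223 + 121\right)^{2} = \left(-102\right)^{2} = 10404$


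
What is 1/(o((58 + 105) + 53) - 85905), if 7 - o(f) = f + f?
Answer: -1/86330 ≈ -1.1583e-5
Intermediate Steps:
o(f) = 7 - 2*f (o(f) = 7 - (f + f) = 7 - 2*f)
1/(o((58 + 105) + 53) - 85905) = 1/((7 - 2*((58 + 105) + 53)) - 85905) = 1/((7 - 2*(163 + 53)) - 85905) = 1/((7 - 2*216) - 85905) = 1/((7 - 432) - 85905) = 1/(-425 - 85905) = 1/(-86330) = -1/86330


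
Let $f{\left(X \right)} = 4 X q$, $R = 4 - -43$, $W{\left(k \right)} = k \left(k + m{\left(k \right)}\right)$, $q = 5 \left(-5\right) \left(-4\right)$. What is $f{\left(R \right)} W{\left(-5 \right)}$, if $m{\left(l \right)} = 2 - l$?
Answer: $-188000$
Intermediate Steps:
$q = 100$ ($q = \left(-25\right) \left(-4\right) = 100$)
$W{\left(k \right)} = 2 k$ ($W{\left(k \right)} = k \left(k - \left(-2 + k\right)\right) = k 2 = 2 k$)
$R = 47$ ($R = 4 + 43 = 47$)
$f{\left(X \right)} = 400 X$ ($f{\left(X \right)} = 4 X 100 = 400 X$)
$f{\left(R \right)} W{\left(-5 \right)} = 400 \cdot 47 \cdot 2 \left(-5\right) = 18800 \left(-10\right) = -188000$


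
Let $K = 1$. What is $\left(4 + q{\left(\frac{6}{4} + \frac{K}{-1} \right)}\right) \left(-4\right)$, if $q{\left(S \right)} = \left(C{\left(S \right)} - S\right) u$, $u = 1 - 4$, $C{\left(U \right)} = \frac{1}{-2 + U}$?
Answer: $-30$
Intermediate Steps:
$u = -3$ ($u = 1 - 4 = -3$)
$q{\left(S \right)} = - \frac{3}{-2 + S} + 3 S$ ($q{\left(S \right)} = \left(\frac{1}{-2 + S} - S\right) \left(-3\right) = - \frac{3}{-2 + S} + 3 S$)
$\left(4 + q{\left(\frac{6}{4} + \frac{K}{-1} \right)}\right) \left(-4\right) = \left(4 + \frac{3 \left(-1 + \left(\frac{6}{4} + 1 \frac{1}{-1}\right) \left(-2 + \left(\frac{6}{4} + 1 \frac{1}{-1}\right)\right)\right)}{-2 + \left(\frac{6}{4} + 1 \frac{1}{-1}\right)}\right) \left(-4\right) = \left(4 + \frac{3 \left(-1 + \left(6 \cdot \frac{1}{4} + 1 \left(-1\right)\right) \left(-2 + \left(6 \cdot \frac{1}{4} + 1 \left(-1\right)\right)\right)\right)}{-2 + \left(6 \cdot \frac{1}{4} + 1 \left(-1\right)\right)}\right) \left(-4\right) = \left(4 + \frac{3 \left(-1 + \left(\frac{3}{2} - 1\right) \left(-2 + \left(\frac{3}{2} - 1\right)\right)\right)}{-2 + \left(\frac{3}{2} - 1\right)}\right) \left(-4\right) = \left(4 + \frac{3 \left(-1 + \frac{-2 + \frac{1}{2}}{2}\right)}{-2 + \frac{1}{2}}\right) \left(-4\right) = \left(4 + \frac{3 \left(-1 + \frac{1}{2} \left(- \frac{3}{2}\right)\right)}{- \frac{3}{2}}\right) \left(-4\right) = \left(4 + 3 \left(- \frac{2}{3}\right) \left(-1 - \frac{3}{4}\right)\right) \left(-4\right) = \left(4 + 3 \left(- \frac{2}{3}\right) \left(- \frac{7}{4}\right)\right) \left(-4\right) = \left(4 + \frac{7}{2}\right) \left(-4\right) = \frac{15}{2} \left(-4\right) = -30$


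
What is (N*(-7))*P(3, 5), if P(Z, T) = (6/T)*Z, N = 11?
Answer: -1386/5 ≈ -277.20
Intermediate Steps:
P(Z, T) = 6*Z/T
(N*(-7))*P(3, 5) = (11*(-7))*(6*3/5) = -462*3/5 = -77*18/5 = -1386/5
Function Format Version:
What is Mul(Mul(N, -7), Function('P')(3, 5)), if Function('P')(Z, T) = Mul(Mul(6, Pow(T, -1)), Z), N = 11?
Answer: Rational(-1386, 5) ≈ -277.20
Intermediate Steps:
Function('P')(Z, T) = Mul(6, Z, Pow(T, -1))
Mul(Mul(N, -7), Function('P')(3, 5)) = Mul(Mul(11, -7), Mul(6, 3, Pow(5, -1))) = Mul(-77, Mul(6, 3, Rational(1, 5))) = Mul(-77, Rational(18, 5)) = Rational(-1386, 5)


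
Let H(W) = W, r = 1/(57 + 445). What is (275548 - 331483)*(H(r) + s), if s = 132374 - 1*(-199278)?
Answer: -9312579275175/502 ≈ -1.8551e+10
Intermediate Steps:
s = 331652 (s = 132374 + 199278 = 331652)
r = 1/502 ≈ 0.0019920
(275548 - 331483)*(H(r) + s) = (275548 - 331483)*(1/502 + 331652) = -55935*166489305/502 = -9312579275175/502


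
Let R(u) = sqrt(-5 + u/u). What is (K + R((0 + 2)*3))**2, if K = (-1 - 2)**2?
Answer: 77 + 36*I ≈ 77.0 + 36.0*I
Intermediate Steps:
R(u) = 2*I (R(u) = sqrt(-5 + 1) = sqrt(-4) = 2*I)
K = 9 (K = (-3)**2 = 9)
(K + R((0 + 2)*3))**2 = (9 + 2*I)**2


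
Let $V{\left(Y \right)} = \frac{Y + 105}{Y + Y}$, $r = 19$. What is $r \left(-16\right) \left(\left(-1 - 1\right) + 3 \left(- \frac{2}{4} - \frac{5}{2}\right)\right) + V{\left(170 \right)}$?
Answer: $\frac{227447}{68} \approx 3344.8$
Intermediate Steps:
$V{\left(Y \right)} = \frac{105 + Y}{2 Y}$
$r \left(-16\right) \left(\left(-1 - 1\right) + 3 \left(- \frac{2}{4} - \frac{5}{2}\right)\right) + V{\left(170 \right)} = 19 \left(-16\right) \left(\left(-1 - 1\right) + 3 \left(- \frac{2}{4} - \frac{5}{2}\right)\right) + \frac{105 + 170}{2 \cdot 170} = - 304 \left(-2 + 3 \left(\left(-2\right) \frac{1}{4} - \frac{5}{2}\right)\right) + \frac{1}{2} \cdot \frac{1}{170} \cdot 275 = - 304 \left(-2 + 3 \left(- \frac{1}{2} - \frac{5}{2}\right)\right) + \frac{55}{68} = - 304 \left(-2 + 3 \left(-3\right)\right) + \frac{55}{68} = - 304 \left(-2 - 9\right) + \frac{55}{68} = \left(-304\right) \left(-11\right) + \frac{55}{68} = 3344 + \frac{55}{68} = \frac{227447}{68}$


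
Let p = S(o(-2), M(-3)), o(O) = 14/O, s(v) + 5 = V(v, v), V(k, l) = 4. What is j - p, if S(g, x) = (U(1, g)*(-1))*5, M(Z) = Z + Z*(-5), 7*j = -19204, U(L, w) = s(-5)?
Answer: -19239/7 ≈ -2748.4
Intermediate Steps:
s(v) = -1 (s(v) = -5 + 4 = -1)
U(L, w) = -1
j = -19204/7 (j = (⅐)*(-19204) = -19204/7 ≈ -2743.4)
M(Z) = -4*Z (M(Z) = Z - 5*Z = -4*Z)
S(g, x) = 5 (S(g, x) = -1*(-1)*5 = 1*5 = 5)
p = 5
j - p = -19204/7 - 1*5 = -19204/7 - 5 = -19239/7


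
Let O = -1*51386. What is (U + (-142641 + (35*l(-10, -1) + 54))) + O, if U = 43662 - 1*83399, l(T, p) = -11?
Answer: -234095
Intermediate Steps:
U = -39737 (U = 43662 - 83399 = -39737)
O = -51386
(U + (-142641 + (35*l(-10, -1) + 54))) + O = (-39737 + (-142641 + (35*(-11) + 54))) - 51386 = (-39737 + (-142641 + (-385 + 54))) - 51386 = (-39737 + (-142641 - 331)) - 51386 = (-39737 - 142972) - 51386 = -182709 - 51386 = -234095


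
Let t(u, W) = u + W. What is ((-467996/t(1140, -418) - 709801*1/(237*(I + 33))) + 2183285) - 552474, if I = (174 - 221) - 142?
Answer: 21757863153517/13346892 ≈ 1.6302e+6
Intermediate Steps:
t(u, W) = W + u
I = -189 (I = -47 - 142 = -189)
((-467996/t(1140, -418) - 709801*1/(237*(I + 33))) + 2183285) - 552474 = ((-467996/(-418 + 1140) - 709801*1/(237*(-189 + 33))) + 2183285) - 552474 = ((-467996/722 - 709801/((-156*237))) + 2183285) - 552474 = ((-467996*1/722 - 709801/(-36972)) + 2183285) - 552474 = ((-233998/361 - 709801*(-1/36972)) + 2183285) - 552474 = ((-233998/361 + 709801/36972) + 2183285) - 552474 = (-8395135895/13346892 + 2183285) - 552474 = 29131673964325/13346892 - 552474 = 21757863153517/13346892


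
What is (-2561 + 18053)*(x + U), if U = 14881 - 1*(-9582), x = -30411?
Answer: -92146416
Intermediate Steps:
U = 24463 (U = 14881 + 9582 = 24463)
(-2561 + 18053)*(x + U) = (-2561 + 18053)*(-30411 + 24463) = 15492*(-5948) = -92146416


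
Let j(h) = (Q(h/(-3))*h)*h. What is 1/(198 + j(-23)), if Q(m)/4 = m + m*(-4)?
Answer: -1/48470 ≈ -2.0631e-5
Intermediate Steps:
Q(m) = -12*m (Q(m) = 4*(m + m*(-4)) = 4*(m - 4*m) = 4*(-3*m) = -12*m)
j(h) = 4*h³ (j(h) = ((-12*h/(-3))*h)*h = ((-12*h*(-1)/3)*h)*h = ((-(-4)*h)*h)*h = ((4*h)*h)*h = (4*h²)*h = 4*h³)
1/(198 + j(-23)) = 1/(198 + 4*(-23)³) = 1/(198 + 4*(-12167)) = 1/(198 - 48668) = 1/(-48470) = -1/48470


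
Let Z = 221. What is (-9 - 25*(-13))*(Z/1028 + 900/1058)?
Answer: 45781211/135953 ≈ 336.74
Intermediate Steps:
(-9 - 25*(-13))*(Z/1028 + 900/1058) = (-9 - 25*(-13))*(221/1028 + 900/1058) = (-9 + 325)*(221*(1/1028) + 900*(1/1058)) = 316*(221/1028 + 450/529) = 316*(579509/543812) = 45781211/135953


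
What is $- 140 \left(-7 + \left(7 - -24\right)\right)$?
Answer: $-3360$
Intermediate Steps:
$- 140 \left(-7 + \left(7 - -24\right)\right) = - 140 \left(-7 + \left(7 + 24\right)\right) = - 140 \left(-7 + 31\right) = \left(-140\right) 24 = -3360$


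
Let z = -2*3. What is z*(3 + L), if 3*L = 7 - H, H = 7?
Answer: -18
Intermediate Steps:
L = 0 (L = (7 - 1*7)/3 = (7 - 7)/3 = (⅓)*0 = 0)
z = -6
z*(3 + L) = -6*(3 + 0) = -6*3 = -18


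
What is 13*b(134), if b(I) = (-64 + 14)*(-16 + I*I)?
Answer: -11661000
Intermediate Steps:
b(I) = 800 - 50*I² (b(I) = -50*(-16 + I²) = 800 - 50*I²)
13*b(134) = 13*(800 - 50*134²) = 13*(800 - 50*17956) = 13*(800 - 897800) = 13*(-897000) = -11661000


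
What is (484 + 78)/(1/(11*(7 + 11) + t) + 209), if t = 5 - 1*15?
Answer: 105656/39293 ≈ 2.6889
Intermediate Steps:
t = -10 (t = 5 - 15 = -10)
(484 + 78)/(1/(11*(7 + 11) + t) + 209) = (484 + 78)/(1/(11*(7 + 11) - 10) + 209) = 562/(1/(11*18 - 10) + 209) = 562/(1/(198 - 10) + 209) = 562/(1/188 + 209) = 562/(39293/188) = 562*(188/39293) = 105656/39293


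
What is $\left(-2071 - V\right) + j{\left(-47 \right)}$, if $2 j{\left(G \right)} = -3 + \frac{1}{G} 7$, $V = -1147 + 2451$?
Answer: $- \frac{158699}{47} \approx -3376.6$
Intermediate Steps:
$V = 1304$
$j{\left(G \right)} = - \frac{3}{2} + \frac{7}{2 G}$ ($j{\left(G \right)} = \frac{-3 + \frac{1}{G} 7}{2} = \frac{-3 + \frac{7}{G}}{2} = - \frac{3}{2} + \frac{7}{2 G}$)
$\left(-2071 - V\right) + j{\left(-47 \right)} = \left(-2071 - 1304\right) + \frac{7 - -141}{2 \left(-47\right)} = \left(-2071 - 1304\right) + \frac{1}{2} \left(- \frac{1}{47}\right) \left(7 + 141\right) = -3375 + \frac{1}{2} \left(- \frac{1}{47}\right) 148 = -3375 - \frac{74}{47} = - \frac{158699}{47}$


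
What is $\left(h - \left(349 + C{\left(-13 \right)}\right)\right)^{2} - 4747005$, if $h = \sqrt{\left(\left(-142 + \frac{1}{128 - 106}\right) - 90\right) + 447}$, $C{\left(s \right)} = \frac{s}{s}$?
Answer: $-4747005 + \frac{\left(7700 - \sqrt{104082}\right)^{2}}{484} \approx -4.6346 \cdot 10^{6}$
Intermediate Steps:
$C{\left(s \right)} = 1$
$h = \frac{\sqrt{104082}}{22}$ ($h = \sqrt{\left(\left(-142 + \frac{1}{22}\right) - 90\right) + 447} = \sqrt{\left(- \frac{3123}{22} - 90\right) + 447} = \sqrt{- \frac{5103}{22} + 447} = \sqrt{\frac{4731}{22}} = \frac{\sqrt{104082}}{22} \approx 14.664$)
$\left(h - \left(349 + C{\left(-13 \right)}\right)\right)^{2} - 4747005 = \left(\frac{\sqrt{104082}}{22} - 350\right)^{2} - 4747005 = \left(-350 + \frac{\sqrt{104082}}{22}\right)^{2} - 4747005 = -4747005 + \left(-350 + \frac{\sqrt{104082}}{22}\right)^{2}$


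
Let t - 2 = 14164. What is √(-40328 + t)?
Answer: I*√26162 ≈ 161.75*I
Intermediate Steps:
t = 14166 (t = 2 + 14164 = 14166)
√(-40328 + t) = √(-40328 + 14166) = √(-26162) = I*√26162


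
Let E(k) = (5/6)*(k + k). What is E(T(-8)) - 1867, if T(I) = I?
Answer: -5641/3 ≈ -1880.3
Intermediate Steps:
E(k) = 5*k/3 (E(k) = (5*(⅙))*(2*k) = 5*(2*k)/6 = 5*k/3)
E(T(-8)) - 1867 = (5/3)*(-8) - 1867 = -40/3 - 1867 = -5641/3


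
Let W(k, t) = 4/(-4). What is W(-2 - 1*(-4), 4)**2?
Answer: 1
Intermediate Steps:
W(k, t) = -1 (W(k, t) = 4*(-1/4) = -1)
W(-2 - 1*(-4), 4)**2 = (-1)**2 = 1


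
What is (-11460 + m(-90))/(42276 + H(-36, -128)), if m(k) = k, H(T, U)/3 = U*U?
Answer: -1925/15238 ≈ -0.12633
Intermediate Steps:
H(T, U) = 3*U² (H(T, U) = 3*(U*U) = 3*U²)
(-11460 + m(-90))/(42276 + H(-36, -128)) = (-11460 - 90)/(42276 + 3*(-128)²) = -11550/(42276 + 3*16384) = -11550/(42276 + 49152) = -11550/91428 = -11550*1/91428 = -1925/15238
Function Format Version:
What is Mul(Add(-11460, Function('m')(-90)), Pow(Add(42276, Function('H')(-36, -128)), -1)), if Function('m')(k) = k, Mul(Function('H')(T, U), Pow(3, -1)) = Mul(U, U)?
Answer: Rational(-1925, 15238) ≈ -0.12633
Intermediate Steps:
Function('H')(T, U) = Mul(3, Pow(U, 2)) (Function('H')(T, U) = Mul(3, Mul(U, U)) = Mul(3, Pow(U, 2)))
Mul(Add(-11460, Function('m')(-90)), Pow(Add(42276, Function('H')(-36, -128)), -1)) = Mul(Add(-11460, -90), Pow(Add(42276, Mul(3, Pow(-128, 2))), -1)) = Mul(-11550, Pow(Add(42276, Mul(3, 16384)), -1)) = Mul(-11550, Pow(Add(42276, 49152), -1)) = Mul(-11550, Pow(91428, -1)) = Mul(-11550, Rational(1, 91428)) = Rational(-1925, 15238)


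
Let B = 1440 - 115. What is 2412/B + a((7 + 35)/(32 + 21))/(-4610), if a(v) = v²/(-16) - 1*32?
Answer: 473259133/258989800 ≈ 1.8273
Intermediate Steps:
B = 1325
a(v) = -32 - v²/16 (a(v) = v²*(-1/16) - 32 = -v²/16 - 32 = -32 - v²/16)
2412/B + a((7 + 35)/(32 + 21))/(-4610) = 2412/1325 + (-32 - (7 + 35)²/(32 + 21)²/16)/(-4610) = 2412*(1/1325) + (-32 - (42/53)²/16)*(-1/4610) = 2412/1325 + (-32 - (42*(1/53))²/16)*(-1/4610) = 2412/1325 + (-32 - (42/53)²/16)*(-1/4610) = 2412/1325 + (-32 - 1/16*1764/2809)*(-1/4610) = 2412/1325 + (-32 - 441/11236)*(-1/4610) = 2412/1325 - 359993/11236*(-1/4610) = 2412/1325 + 359993/51797960 = 473259133/258989800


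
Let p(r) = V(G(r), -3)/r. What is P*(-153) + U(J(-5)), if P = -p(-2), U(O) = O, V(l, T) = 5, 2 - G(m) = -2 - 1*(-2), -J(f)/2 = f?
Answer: -745/2 ≈ -372.50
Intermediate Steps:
J(f) = -2*f
G(m) = 2 (G(m) = 2 - (-2 - 1*(-2)) = 2 - (-2 + 2) = 2 - 1*0 = 2 + 0 = 2)
p(r) = 5/r
P = 5/2 (P = -5/(-2) = -5*(-1)/2 = -1*(-5/2) = 5/2 ≈ 2.5000)
P*(-153) + U(J(-5)) = (5/2)*(-153) - 2*(-5) = -765/2 + 10 = -745/2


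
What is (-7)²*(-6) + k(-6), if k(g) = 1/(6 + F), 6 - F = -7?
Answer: -5585/19 ≈ -293.95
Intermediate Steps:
F = 13 (F = 6 - 1*(-7) = 6 + 7 = 13)
k(g) = 1/19 (k(g) = 1/(6 + 13) = 1/19)
(-7)²*(-6) + k(-6) = (-7)²*(-6) + 1/19 = 49*(-6) + 1/19 = -294 + 1/19 = -5585/19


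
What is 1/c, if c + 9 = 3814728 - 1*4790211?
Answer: -1/975492 ≈ -1.0251e-6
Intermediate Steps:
c = -975492 (c = -9 + (3814728 - 1*4790211) = -9 + (3814728 - 4790211) = -9 - 975483 = -975492)
1/c = 1/(-975492) = -1/975492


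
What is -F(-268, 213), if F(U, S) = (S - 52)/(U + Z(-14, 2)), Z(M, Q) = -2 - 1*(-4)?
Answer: 23/38 ≈ 0.60526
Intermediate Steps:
Z(M, Q) = 2 (Z(M, Q) = -2 + 4 = 2)
F(U, S) = (-52 + S)/(2 + U) (F(U, S) = (S - 52)/(U + 2) = (-52 + S)/(2 + U))
-F(-268, 213) = -(-52 + 213)/(2 - 268) = -161/(-266) = -(-1)*161/266 = -1*(-23/38) = 23/38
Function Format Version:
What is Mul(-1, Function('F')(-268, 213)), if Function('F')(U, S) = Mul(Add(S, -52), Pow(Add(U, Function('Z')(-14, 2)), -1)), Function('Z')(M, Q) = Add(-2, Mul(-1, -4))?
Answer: Rational(23, 38) ≈ 0.60526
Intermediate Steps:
Function('Z')(M, Q) = 2 (Function('Z')(M, Q) = Add(-2, 4) = 2)
Function('F')(U, S) = Mul(Pow(Add(2, U), -1), Add(-52, S)) (Function('F')(U, S) = Mul(Add(S, -52), Pow(Add(U, 2), -1)) = Mul(Add(-52, S), Pow(Add(2, U), -1)) = Mul(Pow(Add(2, U), -1), Add(-52, S)))
Mul(-1, Function('F')(-268, 213)) = Mul(-1, Mul(Pow(Add(2, -268), -1), Add(-52, 213))) = Mul(-1, Mul(Pow(-266, -1), 161)) = Mul(-1, Mul(Rational(-1, 266), 161)) = Mul(-1, Rational(-23, 38)) = Rational(23, 38)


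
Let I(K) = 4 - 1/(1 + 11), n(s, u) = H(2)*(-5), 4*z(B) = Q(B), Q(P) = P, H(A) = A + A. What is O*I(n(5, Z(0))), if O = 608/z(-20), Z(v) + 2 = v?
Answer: -7144/15 ≈ -476.27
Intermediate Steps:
H(A) = 2*A
Z(v) = -2 + v
z(B) = B/4
n(s, u) = -20 (n(s, u) = (2*2)*(-5) = 4*(-5) = -20)
O = -608/5 (O = 608/(((¼)*(-20))) = 608/(-5) = 608*(-⅕) = -608/5 ≈ -121.60)
I(K) = 47/12 (I(K) = 4 - 1/12 = 47/12)
O*I(n(5, Z(0))) = -608/5*47/12 = -7144/15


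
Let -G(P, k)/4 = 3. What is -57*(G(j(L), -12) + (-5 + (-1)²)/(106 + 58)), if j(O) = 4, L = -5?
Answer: 28101/41 ≈ 685.39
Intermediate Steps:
G(P, k) = -12 (G(P, k) = -4*3 = -12)
-57*(G(j(L), -12) + (-5 + (-1)²)/(106 + 58)) = -57*(-12 + (-5 + (-1)²)/(106 + 58)) = -57*(-12 + (-5 + 1)/164) = -57*(-12 - 4*1/164) = -57*(-12 - 1/41) = -57*(-493/41) = 28101/41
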